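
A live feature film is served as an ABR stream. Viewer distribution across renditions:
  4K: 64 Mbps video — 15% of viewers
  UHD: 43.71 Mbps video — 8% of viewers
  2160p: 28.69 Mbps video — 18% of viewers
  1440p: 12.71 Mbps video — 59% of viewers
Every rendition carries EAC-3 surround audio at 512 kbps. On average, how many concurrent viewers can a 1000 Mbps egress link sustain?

38

Audio: 512 kbps = 0.512 Mbps.
Average per-viewer bitrate: 0.15×64.512 + 0.08×44.222 + 0.18×29.202 + 0.59×13.222 = 26.272 Mbps.
1000 Mbps = 1,000 Mbps; 1,000 / 26.272 = 38.06 → 38.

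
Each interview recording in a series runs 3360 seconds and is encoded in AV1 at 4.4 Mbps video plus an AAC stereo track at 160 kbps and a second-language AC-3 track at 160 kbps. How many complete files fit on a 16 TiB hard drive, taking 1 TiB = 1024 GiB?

Audio total: 160 + 160 = 320 kbps = 0.320 Mbps.
Total bitrate: 4.720 Mbps.
Per item: 4.720 Mbps × 3360 s = 15,859 Mb = 1,982 MB.
Capacity: 16 TiB = 140,737,488 Mb; 8874.19 items → 8874 complete.

8874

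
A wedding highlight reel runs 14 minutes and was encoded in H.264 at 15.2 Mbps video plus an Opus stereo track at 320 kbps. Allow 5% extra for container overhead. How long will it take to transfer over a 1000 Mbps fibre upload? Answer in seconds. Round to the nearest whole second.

14 seconds

14 min = 840 s
Audio: 320 kbps = 0.320 Mbps.
Total bitrate: 15.520 Mbps.
File: 15.520 Mbps × 840 s = 13036.8 Mb.
With 5% container overhead: ×1.05. → 13688.6 Mb.
At 1000 Mbps: 13688.6 / 1000 = 13.7 s ≈ 13.7 seconds.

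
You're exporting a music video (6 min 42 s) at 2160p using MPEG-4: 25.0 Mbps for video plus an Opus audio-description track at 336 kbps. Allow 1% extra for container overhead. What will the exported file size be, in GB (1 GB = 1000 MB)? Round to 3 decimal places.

6 min 42 s = 402 s
Audio: 336 kbps = 0.336 Mbps.
Total bitrate: 25.0 + 0.336 = 25.336 Mbps.
Stream data: 25.336 Mbps × 402 s = 10185.1 Mb.
With 1% container overhead: ×1.01.
10,287 Mb ÷ 8 = 1,286 MB → 1.286 GB.

1.286 GB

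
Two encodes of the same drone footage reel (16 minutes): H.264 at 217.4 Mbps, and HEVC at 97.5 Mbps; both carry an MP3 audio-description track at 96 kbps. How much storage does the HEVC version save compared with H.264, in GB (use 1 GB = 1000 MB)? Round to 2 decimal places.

16 min = 960 s
Audio: 96 kbps = 0.096 Mbps.
H.264: 217.496 Mbps × 960 s = 208796.2 Mb = 26.100 GB.
HEVC: 97.596 Mbps × 960 s = 93692.2 Mb = 11.712 GB.
Saving: 26.100 − 11.712 = 14.388 GB.

14.39 GB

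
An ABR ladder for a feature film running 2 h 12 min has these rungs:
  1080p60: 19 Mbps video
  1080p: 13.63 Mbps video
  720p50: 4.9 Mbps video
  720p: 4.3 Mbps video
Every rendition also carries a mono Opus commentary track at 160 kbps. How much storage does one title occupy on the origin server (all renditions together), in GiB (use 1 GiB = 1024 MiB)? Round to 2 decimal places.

39.16 GiB

2 h 12 min = 132 min = 7920 s
Audio: 160 kbps = 0.160 Mbps.
Sum of rendition bitrates: (19+0.160) + (13.63+0.160) + (4.9+0.160) + (4.3+0.160) = 42.470 Mbps.
× 7920 s = 336,362 Mb = 42,045 MB = 39.16 GiB.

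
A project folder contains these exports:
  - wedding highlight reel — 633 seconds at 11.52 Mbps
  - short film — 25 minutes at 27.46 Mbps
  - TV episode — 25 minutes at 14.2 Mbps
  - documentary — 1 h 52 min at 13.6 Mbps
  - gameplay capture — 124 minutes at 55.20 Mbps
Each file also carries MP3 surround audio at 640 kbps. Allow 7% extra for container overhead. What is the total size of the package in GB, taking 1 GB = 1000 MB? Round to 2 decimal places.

Audio: 640 kbps = 0.640 Mbps.
wedding highlight reel: 12.160 Mbps × 633 s × 1.07 = 8236.1 Mb
short film: 28.100 Mbps × 1500 s × 1.07 = 45100.5 Mb
TV episode: 14.840 Mbps × 1500 s × 1.07 = 23818.2 Mb
documentary: 14.240 Mbps × 6720 s × 1.07 = 102391.3 Mb
gameplay capture: 55.840 Mbps × 7440 s × 1.07 = 444531.1 Mb
Total: 624077.2 Mb = 78009.6 MB.
= 78.01 GB.

78.01 GB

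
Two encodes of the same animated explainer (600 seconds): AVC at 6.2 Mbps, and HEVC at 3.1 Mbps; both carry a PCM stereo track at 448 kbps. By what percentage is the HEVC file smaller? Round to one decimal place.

46.6%

Audio: 448 kbps = 0.448 Mbps.
AVC: 6.648 Mbps × 600 s = 3988.8 Mb = 475.502 MiB.
HEVC: 3.548 Mbps × 600 s = 2128.8 Mb = 253.773 MiB.
Reduction: (1 − 253.773/475.502) × 100 = 46.63%.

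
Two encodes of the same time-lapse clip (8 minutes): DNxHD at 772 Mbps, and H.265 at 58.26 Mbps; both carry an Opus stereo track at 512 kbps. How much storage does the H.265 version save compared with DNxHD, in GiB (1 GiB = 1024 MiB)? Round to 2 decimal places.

39.88 GiB

8 min = 480 s
Audio: 512 kbps = 0.512 Mbps.
DNxHD: 772.512 Mbps × 480 s = 370805.8 Mb = 43.167 GiB.
H.265: 58.772 Mbps × 480 s = 28210.6 Mb = 3.284 GiB.
Saving: 43.167 − 3.284 = 39.883 GiB.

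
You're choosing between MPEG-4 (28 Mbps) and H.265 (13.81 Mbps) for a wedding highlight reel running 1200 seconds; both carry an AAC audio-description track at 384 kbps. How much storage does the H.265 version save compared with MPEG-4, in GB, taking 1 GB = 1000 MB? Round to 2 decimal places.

2.13 GB

Audio: 384 kbps = 0.384 Mbps.
MPEG-4: 28.384 Mbps × 1200 s = 34060.8 Mb = 4.258 GB.
H.265: 14.194 Mbps × 1200 s = 17032.8 Mb = 2.129 GB.
Saving: 4.258 − 2.129 = 2.128 GB.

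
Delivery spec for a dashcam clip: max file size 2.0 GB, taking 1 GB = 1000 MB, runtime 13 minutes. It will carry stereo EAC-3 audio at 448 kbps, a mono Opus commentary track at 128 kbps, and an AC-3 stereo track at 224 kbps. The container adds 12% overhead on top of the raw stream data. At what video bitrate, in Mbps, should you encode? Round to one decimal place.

Budget: 2.0 GB = 16000.0 Mb.
Stream payload after overhead: 16000.0 / 1.12 = 14285.7 Mb.
13 min = 780 s
Total bitrate budget: 14285.7 Mb / 780 s = 18.315 Mbps.
Audio total: 448 + 128 + 224 = 800 kbps = 0.800 Mbps.
Video: 18.315 − 0.800 = 17.515 Mbps.

17.5 Mbps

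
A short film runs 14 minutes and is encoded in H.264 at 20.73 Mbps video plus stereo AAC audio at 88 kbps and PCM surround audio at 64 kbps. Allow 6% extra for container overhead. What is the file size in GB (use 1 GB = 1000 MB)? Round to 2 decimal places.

2.32 GB

14 min = 840 s
Audio total: 88 + 64 = 152 kbps = 0.152 Mbps.
Total bitrate: 20.73 + 0.152 = 20.882 Mbps.
Stream data: 20.882 Mbps × 840 s = 17540.9 Mb.
With 6% container overhead: ×1.06.
18,593 Mb ÷ 8 = 2,324 MB → 2.324 GB.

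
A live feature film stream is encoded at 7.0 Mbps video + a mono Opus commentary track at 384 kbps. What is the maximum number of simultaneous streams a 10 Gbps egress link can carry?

1354

Audio: 384 kbps = 0.384 Mbps.
Per-viewer media rate: 7.384 Mbps.
10 Gbps = 10,000 Mbps; 10,000 / 7.384 = 1354.28 → 1354 viewers.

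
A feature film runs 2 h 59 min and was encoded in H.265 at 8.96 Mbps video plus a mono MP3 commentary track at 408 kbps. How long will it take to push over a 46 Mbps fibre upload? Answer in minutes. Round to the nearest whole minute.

36 minutes

2 h 59 min = 179 min = 10740 s
Audio: 408 kbps = 0.408 Mbps.
Total bitrate: 9.368 Mbps.
File: 9.368 Mbps × 10740 s = 100612.3 Mb.
At 46 Mbps: 100612.3 / 46 = 2187.2 s ≈ 36.5 minutes.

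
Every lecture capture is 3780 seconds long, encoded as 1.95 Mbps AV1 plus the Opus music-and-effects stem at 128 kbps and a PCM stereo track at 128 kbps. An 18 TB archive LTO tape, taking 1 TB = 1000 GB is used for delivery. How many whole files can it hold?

Audio total: 128 + 128 = 256 kbps = 0.256 Mbps.
Total bitrate: 2.206 Mbps.
Per item: 2.206 Mbps × 3780 s = 8,339 Mb = 1,042 MB.
Capacity: 18 TB = 144,000,000 Mb; 17268.92 items → 17268 complete.

17268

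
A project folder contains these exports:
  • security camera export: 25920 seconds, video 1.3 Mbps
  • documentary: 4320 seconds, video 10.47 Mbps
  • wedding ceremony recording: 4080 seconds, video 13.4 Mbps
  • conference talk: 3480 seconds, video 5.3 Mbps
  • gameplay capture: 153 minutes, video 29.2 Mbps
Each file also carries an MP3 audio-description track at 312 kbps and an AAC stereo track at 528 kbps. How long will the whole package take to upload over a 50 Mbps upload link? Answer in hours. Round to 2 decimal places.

2.55 hours

Audio total: 312 + 528 = 840 kbps = 0.840 Mbps.
security camera export: 2.140 Mbps × 25920 s = 55468.8 Mb
documentary: 11.310 Mbps × 4320 s = 48859.2 Mb
wedding ceremony recording: 14.240 Mbps × 4080 s = 58099.2 Mb
conference talk: 6.140 Mbps × 3480 s = 21367.2 Mb
gameplay capture: 30.040 Mbps × 9180 s = 275767.2 Mb
Total: 459561.6 Mb = 57445.2 MB.
At 50 Mbps: 459561.6 / 50 = 9191 s ≈ 2.55 hours.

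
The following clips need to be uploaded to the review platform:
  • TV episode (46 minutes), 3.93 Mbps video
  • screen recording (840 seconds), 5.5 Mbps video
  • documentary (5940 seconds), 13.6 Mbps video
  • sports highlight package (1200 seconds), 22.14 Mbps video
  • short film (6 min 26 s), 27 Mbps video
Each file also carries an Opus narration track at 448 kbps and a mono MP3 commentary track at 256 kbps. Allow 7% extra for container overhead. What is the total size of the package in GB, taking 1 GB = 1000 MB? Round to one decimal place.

18.9 GB

Audio total: 448 + 256 = 704 kbps = 0.704 Mbps.
TV episode: 4.634 Mbps × 2760 s × 1.07 = 13685.1 Mb
screen recording: 6.204 Mbps × 840 s × 1.07 = 5576.2 Mb
documentary: 14.304 Mbps × 5940 s × 1.07 = 90913.4 Mb
sports highlight package: 22.844 Mbps × 1200 s × 1.07 = 29331.7 Mb
short film: 27.704 Mbps × 386 s × 1.07 = 11442.3 Mb
Total: 150948.6 Mb = 18868.6 MB.
= 18.87 GB.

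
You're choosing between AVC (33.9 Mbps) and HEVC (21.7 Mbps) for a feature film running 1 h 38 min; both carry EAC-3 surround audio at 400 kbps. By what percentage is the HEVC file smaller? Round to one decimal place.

35.6%

1 h 38 min = 98 min = 5880 s
Audio: 400 kbps = 0.400 Mbps.
AVC: 34.300 Mbps × 5880 s = 201684.0 Mb = 25.210 GB.
HEVC: 22.100 Mbps × 5880 s = 129948.0 Mb = 16.244 GB.
Reduction: (1 − 16.244/25.210) × 100 = 35.57%.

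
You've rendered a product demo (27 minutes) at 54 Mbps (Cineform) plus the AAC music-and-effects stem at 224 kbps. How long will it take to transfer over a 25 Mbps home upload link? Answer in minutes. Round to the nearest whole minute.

27 min = 1620 s
Audio: 224 kbps = 0.224 Mbps.
Total bitrate: 54.224 Mbps.
File: 54.224 Mbps × 1620 s = 87842.9 Mb.
At 25 Mbps: 87842.9 / 25 = 3513.7 s ≈ 58.6 minutes.

59 minutes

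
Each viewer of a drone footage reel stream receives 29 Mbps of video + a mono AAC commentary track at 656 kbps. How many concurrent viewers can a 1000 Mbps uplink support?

Audio: 656 kbps = 0.656 Mbps.
Per-viewer media rate: 29.656 Mbps.
1000 Mbps = 1,000 Mbps; 1,000 / 29.656 = 33.72 → 33 viewers.

33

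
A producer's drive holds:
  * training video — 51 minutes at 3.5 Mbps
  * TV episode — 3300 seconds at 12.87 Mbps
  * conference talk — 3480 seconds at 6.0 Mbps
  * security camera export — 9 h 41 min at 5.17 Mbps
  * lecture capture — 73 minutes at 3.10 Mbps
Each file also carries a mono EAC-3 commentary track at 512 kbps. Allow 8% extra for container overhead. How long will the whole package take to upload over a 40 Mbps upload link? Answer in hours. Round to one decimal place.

Audio: 512 kbps = 0.512 Mbps.
training video: 4.012 Mbps × 3060 s × 1.08 = 13258.9 Mb
TV episode: 13.382 Mbps × 3300 s × 1.08 = 47693.4 Mb
conference talk: 6.512 Mbps × 3480 s × 1.08 = 24474.7 Mb
security camera export: 5.682 Mbps × 34860 s × 1.08 = 213920.5 Mb
lecture capture: 3.612 Mbps × 4380 s × 1.08 = 17086.2 Mb
Total: 316433.7 Mb = 39554.2 MB.
At 40 Mbps: 316433.7 / 40 = 7911 s ≈ 2.2 hours.

2.2 hours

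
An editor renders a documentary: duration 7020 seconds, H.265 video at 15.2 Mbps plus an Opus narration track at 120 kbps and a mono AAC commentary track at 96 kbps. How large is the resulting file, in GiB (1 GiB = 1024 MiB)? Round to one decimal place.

Audio total: 120 + 96 = 216 kbps = 0.216 Mbps.
Total bitrate: 15.2 + 0.216 = 15.416 Mbps.
Stream data: 15.416 Mbps × 7020 s = 108220.3 Mb.
108,220 Mb = 13,527,540,000 bytes ÷ 1,073,741,824 = 12.60 GiB.

12.6 GiB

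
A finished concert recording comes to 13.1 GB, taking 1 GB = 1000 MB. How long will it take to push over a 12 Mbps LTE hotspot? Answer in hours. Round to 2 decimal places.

File: 13.1 GB = 104800.0 Mb.
At 12 Mbps: 104800.0 / 12 = 8733.3 s ≈ 2.43 hours.

2.43 hours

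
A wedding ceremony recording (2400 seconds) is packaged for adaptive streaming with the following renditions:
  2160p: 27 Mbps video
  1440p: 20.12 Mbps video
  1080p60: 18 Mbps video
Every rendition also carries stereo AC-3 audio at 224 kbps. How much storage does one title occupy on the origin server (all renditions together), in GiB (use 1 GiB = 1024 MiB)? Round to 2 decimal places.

Audio: 224 kbps = 0.224 Mbps.
Sum of rendition bitrates: (27+0.224) + (20.12+0.224) + (18+0.224) = 65.792 Mbps.
× 2400 s = 157,901 Mb = 19,738 MB = 18.38 GiB.

18.38 GiB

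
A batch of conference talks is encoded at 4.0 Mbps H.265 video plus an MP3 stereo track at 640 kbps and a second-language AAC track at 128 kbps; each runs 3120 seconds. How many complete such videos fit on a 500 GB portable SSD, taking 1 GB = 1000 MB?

Audio total: 640 + 128 = 768 kbps = 0.768 Mbps.
Total bitrate: 4.768 Mbps.
Per item: 4.768 Mbps × 3120 s = 14,876 Mb = 1,860 MB.
Capacity: 500 GB = 4,000,000 Mb; 268.89 items → 268 complete.

268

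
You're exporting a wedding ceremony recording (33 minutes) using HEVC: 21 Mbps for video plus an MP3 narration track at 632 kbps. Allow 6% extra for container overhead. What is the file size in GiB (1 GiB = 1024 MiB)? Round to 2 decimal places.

5.29 GiB

33 min = 1980 s
Audio: 632 kbps = 0.632 Mbps.
Total bitrate: 21 + 0.632 = 21.632 Mbps.
Stream data: 21.632 Mbps × 1980 s = 42831.4 Mb.
With 6% container overhead: ×1.06.
45,401 Mb = 5,675,155,200 bytes ÷ 1,073,741,824 = 5.285 GiB.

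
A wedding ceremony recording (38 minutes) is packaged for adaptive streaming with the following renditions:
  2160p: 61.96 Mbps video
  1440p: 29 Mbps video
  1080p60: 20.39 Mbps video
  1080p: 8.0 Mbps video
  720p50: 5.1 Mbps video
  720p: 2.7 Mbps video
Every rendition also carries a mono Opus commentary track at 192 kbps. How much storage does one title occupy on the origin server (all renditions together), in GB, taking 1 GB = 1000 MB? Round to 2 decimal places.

36.57 GB

38 min = 2280 s
Audio: 192 kbps = 0.192 Mbps.
Sum of rendition bitrates: (61.96+0.192) + (29+0.192) + (20.39+0.192) + (8.0+0.192) + (5.1+0.192) + (2.7+0.192) = 128.302 Mbps.
× 2280 s = 292,529 Mb = 36,566 MB = 36.57 GB.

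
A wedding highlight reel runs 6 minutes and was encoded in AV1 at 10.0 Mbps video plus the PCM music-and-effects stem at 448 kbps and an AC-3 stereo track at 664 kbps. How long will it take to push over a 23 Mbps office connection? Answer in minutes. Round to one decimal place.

6 min = 360 s
Audio total: 448 + 664 = 1112 kbps = 1.112 Mbps.
Total bitrate: 11.112 Mbps.
File: 11.112 Mbps × 360 s = 4000.3 Mb.
At 23 Mbps: 4000.3 / 23 = 173.9 s ≈ 2.9 minutes.

2.9 minutes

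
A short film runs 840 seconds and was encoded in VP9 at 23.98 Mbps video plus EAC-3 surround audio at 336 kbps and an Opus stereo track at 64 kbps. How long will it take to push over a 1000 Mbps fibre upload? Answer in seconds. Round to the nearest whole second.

Audio total: 336 + 64 = 400 kbps = 0.400 Mbps.
Total bitrate: 24.380 Mbps.
File: 24.380 Mbps × 840 s = 20479.2 Mb.
At 1000 Mbps: 20479.2 / 1000 = 20.5 s ≈ 20.5 seconds.

20 seconds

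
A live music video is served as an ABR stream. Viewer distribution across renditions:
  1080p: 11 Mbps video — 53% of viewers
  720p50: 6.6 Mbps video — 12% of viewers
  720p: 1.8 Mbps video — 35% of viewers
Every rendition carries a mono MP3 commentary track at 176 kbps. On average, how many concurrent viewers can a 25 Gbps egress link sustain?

3365

Audio: 176 kbps = 0.176 Mbps.
Average per-viewer bitrate: 0.53×11.176 + 0.12×6.776 + 0.35×1.976 = 7.428 Mbps.
25 Gbps = 25,000 Mbps; 25,000 / 7.428 = 3365.64 → 3365.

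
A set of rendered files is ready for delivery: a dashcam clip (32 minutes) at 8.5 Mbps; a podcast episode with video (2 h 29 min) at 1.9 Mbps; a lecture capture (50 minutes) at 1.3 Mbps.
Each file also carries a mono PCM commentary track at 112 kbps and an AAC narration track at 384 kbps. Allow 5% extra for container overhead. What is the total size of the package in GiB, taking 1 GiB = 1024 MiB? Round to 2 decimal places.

Audio total: 112 + 384 = 496 kbps = 0.496 Mbps.
dashcam clip: 8.996 Mbps × 1920 s × 1.05 = 18135.9 Mb
podcast episode with video: 2.396 Mbps × 8940 s × 1.05 = 22491.3 Mb
lecture capture: 1.796 Mbps × 3000 s × 1.05 = 5657.4 Mb
Total: 46284.6 Mb = 5785.6 MB.
= 5.388 GiB.

5.39 GiB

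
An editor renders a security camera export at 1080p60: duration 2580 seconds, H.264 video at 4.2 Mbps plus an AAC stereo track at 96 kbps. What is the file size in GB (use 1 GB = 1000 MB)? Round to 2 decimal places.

1.39 GB

Audio: 96 kbps = 0.096 Mbps.
Total bitrate: 4.2 + 0.096 = 4.296 Mbps.
Stream data: 4.296 Mbps × 2580 s = 11083.7 Mb.
11,084 Mb ÷ 8 = 1,385 MB → 1.385 GB.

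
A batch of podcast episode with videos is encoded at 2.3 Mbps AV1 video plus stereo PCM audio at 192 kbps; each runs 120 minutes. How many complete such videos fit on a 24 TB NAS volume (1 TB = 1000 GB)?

10700

120 min = 7200 s
Audio: 192 kbps = 0.192 Mbps.
Total bitrate: 2.492 Mbps.
Per item: 2.492 Mbps × 7200 s = 17,942 Mb = 2,243 MB.
Capacity: 24 TB = 192,000,000 Mb; 10700.91 items → 10700 complete.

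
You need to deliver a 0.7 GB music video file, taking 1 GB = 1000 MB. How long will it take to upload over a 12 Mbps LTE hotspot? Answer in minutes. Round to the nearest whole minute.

File: 0.7 GB = 5600.0 Mb.
At 12 Mbps: 5600.0 / 12 = 466.7 s ≈ 7.78 minutes.

8 minutes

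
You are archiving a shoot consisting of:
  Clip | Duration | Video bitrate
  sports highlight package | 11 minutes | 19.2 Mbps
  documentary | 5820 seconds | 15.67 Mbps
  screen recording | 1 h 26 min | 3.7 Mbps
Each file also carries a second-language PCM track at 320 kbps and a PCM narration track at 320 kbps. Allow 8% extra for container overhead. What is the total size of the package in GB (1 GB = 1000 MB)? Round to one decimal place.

17.6 GB

Audio total: 320 + 320 = 640 kbps = 0.640 Mbps.
sports highlight package: 19.840 Mbps × 660 s × 1.08 = 14142.0 Mb
documentary: 16.310 Mbps × 5820 s × 1.08 = 102518.1 Mb
screen recording: 4.340 Mbps × 5160 s × 1.08 = 24186.0 Mb
Total: 140846.0 Mb = 17605.8 MB.
= 17.61 GB.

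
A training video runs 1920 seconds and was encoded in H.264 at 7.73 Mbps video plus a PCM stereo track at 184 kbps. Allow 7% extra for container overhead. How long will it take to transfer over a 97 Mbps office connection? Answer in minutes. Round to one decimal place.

2.8 minutes

Audio: 184 kbps = 0.184 Mbps.
Total bitrate: 7.914 Mbps.
File: 7.914 Mbps × 1920 s = 15194.9 Mb.
With 7% container overhead: ×1.07. → 16258.5 Mb.
At 97 Mbps: 16258.5 / 97 = 167.6 s ≈ 2.79 minutes.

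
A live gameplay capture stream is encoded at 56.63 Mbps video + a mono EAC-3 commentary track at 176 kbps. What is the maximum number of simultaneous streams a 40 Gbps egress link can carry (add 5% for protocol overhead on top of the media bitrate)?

Audio: 176 kbps = 0.176 Mbps.
Per-viewer media rate: 56.806 Mbps.
On the wire with 5% overhead: 59.646 Mbps.
40 Gbps = 40,000 Mbps; 40,000 / 59.646 = 670.62 → 670 viewers.

670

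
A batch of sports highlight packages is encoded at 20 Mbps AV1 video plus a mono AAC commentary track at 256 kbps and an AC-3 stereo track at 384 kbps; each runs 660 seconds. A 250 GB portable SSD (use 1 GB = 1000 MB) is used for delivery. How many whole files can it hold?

Audio total: 256 + 384 = 640 kbps = 0.640 Mbps.
Total bitrate: 20.640 Mbps.
Per item: 20.640 Mbps × 660 s = 13,622 Mb = 1,703 MB.
Capacity: 250 GB = 2,000,000 Mb; 146.82 items → 146 complete.

146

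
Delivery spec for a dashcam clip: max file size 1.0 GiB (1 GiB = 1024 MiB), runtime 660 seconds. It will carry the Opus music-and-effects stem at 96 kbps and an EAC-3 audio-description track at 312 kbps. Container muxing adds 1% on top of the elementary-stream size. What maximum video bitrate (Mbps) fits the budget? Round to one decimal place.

Budget: 1.0 GiB = 8589.9 Mb.
Stream payload after overhead: 8589.9 / 1.01 = 8504.9 Mb.
Total bitrate budget: 8504.9 Mb / 660 s = 12.886 Mbps.
Audio total: 96 + 312 = 408 kbps = 0.408 Mbps.
Video: 12.886 − 0.408 = 12.478 Mbps.

12.5 Mbps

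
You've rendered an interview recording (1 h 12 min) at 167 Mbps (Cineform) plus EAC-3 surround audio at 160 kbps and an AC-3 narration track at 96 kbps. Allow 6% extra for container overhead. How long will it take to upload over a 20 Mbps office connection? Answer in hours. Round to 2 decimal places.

10.64 hours

1 h 12 min = 72 min = 4320 s
Audio total: 160 + 96 = 256 kbps = 0.256 Mbps.
Total bitrate: 167.256 Mbps.
File: 167.256 Mbps × 4320 s = 722545.9 Mb.
With 6% container overhead: ×1.06. → 765898.7 Mb.
At 20 Mbps: 765898.7 / 20 = 38294.9 s ≈ 10.6 hours.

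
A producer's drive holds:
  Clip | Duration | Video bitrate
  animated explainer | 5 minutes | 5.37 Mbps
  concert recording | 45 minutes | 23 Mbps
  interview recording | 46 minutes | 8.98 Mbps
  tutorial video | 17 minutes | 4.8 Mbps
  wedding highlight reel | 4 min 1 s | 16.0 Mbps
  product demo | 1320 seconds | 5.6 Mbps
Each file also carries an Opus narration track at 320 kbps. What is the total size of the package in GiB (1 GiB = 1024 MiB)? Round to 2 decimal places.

12.49 GiB

Audio: 320 kbps = 0.320 Mbps.
animated explainer: 5.690 Mbps × 300 s = 1707.0 Mb
concert recording: 23.320 Mbps × 2700 s = 62964.0 Mb
interview recording: 9.300 Mbps × 2760 s = 25668.0 Mb
tutorial video: 5.120 Mbps × 1020 s = 5222.4 Mb
wedding highlight reel: 16.320 Mbps × 241 s = 3933.1 Mb
product demo: 5.920 Mbps × 1320 s = 7814.4 Mb
Total: 107308.9 Mb = 13413.6 MB.
= 12.49 GiB.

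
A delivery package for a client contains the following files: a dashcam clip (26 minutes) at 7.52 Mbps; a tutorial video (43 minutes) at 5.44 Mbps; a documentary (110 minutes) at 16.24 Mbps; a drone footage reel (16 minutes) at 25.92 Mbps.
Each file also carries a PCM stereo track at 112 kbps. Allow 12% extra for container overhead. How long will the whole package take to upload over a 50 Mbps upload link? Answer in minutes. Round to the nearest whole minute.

Audio: 112 kbps = 0.112 Mbps.
dashcam clip: 7.632 Mbps × 1560 s × 1.12 = 13334.6 Mb
tutorial video: 5.552 Mbps × 2580 s × 1.12 = 16043.1 Mb
documentary: 16.352 Mbps × 6600 s × 1.12 = 120874.0 Mb
drone footage reel: 26.032 Mbps × 960 s × 1.12 = 27989.6 Mb
Total: 178241.3 Mb = 22280.2 MB.
At 50 Mbps: 178241.3 / 50 = 3565 s ≈ 59.4 minutes.

59 minutes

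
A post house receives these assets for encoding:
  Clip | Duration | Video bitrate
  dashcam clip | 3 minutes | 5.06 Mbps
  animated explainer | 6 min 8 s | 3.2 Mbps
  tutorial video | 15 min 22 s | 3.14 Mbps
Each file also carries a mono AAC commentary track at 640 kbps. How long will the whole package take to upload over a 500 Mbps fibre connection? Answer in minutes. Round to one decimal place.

Audio: 640 kbps = 0.640 Mbps.
dashcam clip: 5.700 Mbps × 180 s = 1026.0 Mb
animated explainer: 3.840 Mbps × 368 s = 1413.1 Mb
tutorial video: 3.780 Mbps × 922 s = 3485.2 Mb
Total: 5924.3 Mb = 740.5 MB.
At 500 Mbps: 5924.3 / 500 = 12 s ≈ 0.197 minutes.

0.2 minutes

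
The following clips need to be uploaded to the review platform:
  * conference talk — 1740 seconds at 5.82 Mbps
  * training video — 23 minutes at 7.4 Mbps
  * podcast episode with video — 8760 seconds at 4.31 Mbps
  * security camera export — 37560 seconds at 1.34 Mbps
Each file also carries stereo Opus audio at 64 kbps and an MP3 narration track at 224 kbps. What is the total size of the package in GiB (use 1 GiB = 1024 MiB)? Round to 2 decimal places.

Audio total: 64 + 224 = 288 kbps = 0.288 Mbps.
conference talk: 6.108 Mbps × 1740 s = 10627.9 Mb
training video: 7.688 Mbps × 1380 s = 10609.4 Mb
podcast episode with video: 4.598 Mbps × 8760 s = 40278.5 Mb
security camera export: 1.628 Mbps × 37560 s = 61147.7 Mb
Total: 122663.5 Mb = 15332.9 MB.
= 14.28 GiB.

14.28 GiB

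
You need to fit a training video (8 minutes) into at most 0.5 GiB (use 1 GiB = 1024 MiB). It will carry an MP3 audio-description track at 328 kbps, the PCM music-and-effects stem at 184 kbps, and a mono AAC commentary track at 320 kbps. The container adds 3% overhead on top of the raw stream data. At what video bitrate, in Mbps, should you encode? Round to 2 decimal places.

Budget: 0.5 GiB = 4295.0 Mb.
Stream payload after overhead: 4295.0 / 1.03 = 4169.9 Mb.
8 min = 480 s
Total bitrate budget: 4169.9 Mb / 480 s = 8.687 Mbps.
Audio total: 328 + 184 + 320 = 832 kbps = 0.832 Mbps.
Video: 8.687 − 0.832 = 7.855 Mbps.

7.86 Mbps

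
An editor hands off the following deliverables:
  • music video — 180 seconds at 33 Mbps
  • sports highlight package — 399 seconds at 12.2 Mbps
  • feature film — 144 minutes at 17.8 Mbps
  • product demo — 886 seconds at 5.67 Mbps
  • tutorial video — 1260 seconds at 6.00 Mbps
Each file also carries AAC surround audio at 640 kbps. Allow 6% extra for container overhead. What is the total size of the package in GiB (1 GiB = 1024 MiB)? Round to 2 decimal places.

Audio: 640 kbps = 0.640 Mbps.
music video: 33.640 Mbps × 180 s × 1.06 = 6418.5 Mb
sports highlight package: 12.840 Mbps × 399 s × 1.06 = 5430.5 Mb
feature film: 18.440 Mbps × 8640 s × 1.06 = 168880.9 Mb
product demo: 6.310 Mbps × 886 s × 1.06 = 5926.1 Mb
tutorial video: 6.640 Mbps × 1260 s × 1.06 = 8868.4 Mb
Total: 195524.4 Mb = 24440.6 MB.
= 22.76 GiB.

22.76 GiB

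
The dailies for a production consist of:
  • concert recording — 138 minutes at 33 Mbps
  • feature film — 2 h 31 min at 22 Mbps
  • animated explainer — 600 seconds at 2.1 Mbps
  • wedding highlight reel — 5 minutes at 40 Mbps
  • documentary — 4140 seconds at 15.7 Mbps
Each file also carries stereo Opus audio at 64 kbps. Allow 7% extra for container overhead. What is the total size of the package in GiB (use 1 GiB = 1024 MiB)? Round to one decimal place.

Audio: 64 kbps = 0.064 Mbps.
concert recording: 33.064 Mbps × 8280 s × 1.07 = 292933.8 Mb
feature film: 22.064 Mbps × 9060 s × 1.07 = 213892.8 Mb
animated explainer: 2.164 Mbps × 600 s × 1.07 = 1389.3 Mb
wedding highlight reel: 40.064 Mbps × 300 s × 1.07 = 12860.5 Mb
documentary: 15.764 Mbps × 4140 s × 1.07 = 69831.4 Mb
Total: 590907.8 Mb = 73863.5 MB.
= 68.79 GiB.

68.8 GiB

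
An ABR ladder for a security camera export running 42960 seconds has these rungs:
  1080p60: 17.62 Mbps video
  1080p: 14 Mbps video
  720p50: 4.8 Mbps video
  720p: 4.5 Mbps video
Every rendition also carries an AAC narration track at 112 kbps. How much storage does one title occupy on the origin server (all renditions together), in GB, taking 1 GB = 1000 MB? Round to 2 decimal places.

222.15 GB

Audio: 112 kbps = 0.112 Mbps.
Sum of rendition bitrates: (17.62+0.112) + (14+0.112) + (4.8+0.112) + (4.5+0.112) = 41.368 Mbps.
× 42960 s = 1,777,169 Mb = 222,146 MB = 222.1 GB.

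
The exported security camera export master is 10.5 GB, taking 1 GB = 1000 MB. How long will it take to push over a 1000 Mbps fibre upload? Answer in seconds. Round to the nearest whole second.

File: 10.5 GB = 84000.0 Mb.
At 1000 Mbps: 84000.0 / 1000 = 84.0 s ≈ 84 seconds.

84 seconds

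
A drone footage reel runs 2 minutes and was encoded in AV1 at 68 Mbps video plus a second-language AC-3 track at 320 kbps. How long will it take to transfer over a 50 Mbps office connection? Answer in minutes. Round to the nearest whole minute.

2 min = 120 s
Audio: 320 kbps = 0.320 Mbps.
Total bitrate: 68.320 Mbps.
File: 68.320 Mbps × 120 s = 8198.4 Mb.
At 50 Mbps: 8198.4 / 50 = 164.0 s ≈ 2.73 minutes.

3 minutes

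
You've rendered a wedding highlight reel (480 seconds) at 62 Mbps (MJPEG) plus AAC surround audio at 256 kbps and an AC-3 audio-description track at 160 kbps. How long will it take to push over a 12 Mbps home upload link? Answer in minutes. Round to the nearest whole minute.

42 minutes

Audio total: 256 + 160 = 416 kbps = 0.416 Mbps.
Total bitrate: 62.416 Mbps.
File: 62.416 Mbps × 480 s = 29959.7 Mb.
At 12 Mbps: 29959.7 / 12 = 2496.6 s ≈ 41.6 minutes.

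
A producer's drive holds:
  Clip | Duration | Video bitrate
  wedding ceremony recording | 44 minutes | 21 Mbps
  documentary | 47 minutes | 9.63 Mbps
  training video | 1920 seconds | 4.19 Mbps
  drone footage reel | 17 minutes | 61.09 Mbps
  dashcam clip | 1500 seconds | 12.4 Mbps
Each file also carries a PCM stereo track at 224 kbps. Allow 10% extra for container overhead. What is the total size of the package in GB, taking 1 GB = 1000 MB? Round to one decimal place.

23.9 GB

Audio: 224 kbps = 0.224 Mbps.
wedding ceremony recording: 21.224 Mbps × 2640 s × 1.10 = 61634.5 Mb
documentary: 9.854 Mbps × 2820 s × 1.10 = 30567.1 Mb
training video: 4.414 Mbps × 1920 s × 1.10 = 9322.4 Mb
drone footage reel: 61.314 Mbps × 1020 s × 1.10 = 68794.3 Mb
dashcam clip: 12.624 Mbps × 1500 s × 1.10 = 20829.6 Mb
Total: 191147.9 Mb = 23893.5 MB.
= 23.89 GB.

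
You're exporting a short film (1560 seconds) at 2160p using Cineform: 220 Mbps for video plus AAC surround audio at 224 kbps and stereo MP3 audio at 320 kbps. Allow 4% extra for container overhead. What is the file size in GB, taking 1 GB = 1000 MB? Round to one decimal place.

44.7 GB

Audio total: 224 + 320 = 544 kbps = 0.544 Mbps.
Total bitrate: 220 + 0.544 = 220.544 Mbps.
Stream data: 220.544 Mbps × 1560 s = 344048.6 Mb.
With 4% container overhead: ×1.04.
357,811 Mb ÷ 8 = 44,726 MB → 44.73 GB.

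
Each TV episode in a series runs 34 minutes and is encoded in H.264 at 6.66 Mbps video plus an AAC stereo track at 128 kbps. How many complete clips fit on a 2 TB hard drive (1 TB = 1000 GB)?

1155

34 min = 2040 s
Audio: 128 kbps = 0.128 Mbps.
Total bitrate: 6.788 Mbps.
Per item: 6.788 Mbps × 2040 s = 13,848 Mb = 1,731 MB.
Capacity: 2 TB = 16,000,000 Mb; 1155.44 items → 1155 complete.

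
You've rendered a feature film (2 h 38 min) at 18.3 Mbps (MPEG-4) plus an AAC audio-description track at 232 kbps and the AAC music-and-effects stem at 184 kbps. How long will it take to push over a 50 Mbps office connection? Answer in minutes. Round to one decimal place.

2 h 38 min = 158 min = 9480 s
Audio total: 232 + 184 = 416 kbps = 0.416 Mbps.
Total bitrate: 18.716 Mbps.
File: 18.716 Mbps × 9480 s = 177427.7 Mb.
At 50 Mbps: 177427.7 / 50 = 3548.6 s ≈ 59.1 minutes.

59.1 minutes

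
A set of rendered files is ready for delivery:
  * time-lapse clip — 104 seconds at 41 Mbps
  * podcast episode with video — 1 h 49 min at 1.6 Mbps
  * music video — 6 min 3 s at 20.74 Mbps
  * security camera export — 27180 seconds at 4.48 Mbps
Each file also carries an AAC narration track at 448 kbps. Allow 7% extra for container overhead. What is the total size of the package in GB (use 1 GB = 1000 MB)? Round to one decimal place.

21.3 GB

Audio: 448 kbps = 0.448 Mbps.
time-lapse clip: 41.448 Mbps × 104 s × 1.07 = 4612.3 Mb
podcast episode with video: 2.048 Mbps × 6540 s × 1.07 = 14331.5 Mb
music video: 21.188 Mbps × 363 s × 1.07 = 8229.6 Mb
security camera export: 4.928 Mbps × 27180 s × 1.07 = 143319.1 Mb
Total: 170492.5 Mb = 21311.6 MB.
= 21.31 GB.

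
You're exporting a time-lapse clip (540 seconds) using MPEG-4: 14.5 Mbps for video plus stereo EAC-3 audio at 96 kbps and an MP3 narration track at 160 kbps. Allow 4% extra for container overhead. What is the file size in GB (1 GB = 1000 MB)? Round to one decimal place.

Audio total: 96 + 160 = 256 kbps = 0.256 Mbps.
Total bitrate: 14.5 + 0.256 = 14.756 Mbps.
Stream data: 14.756 Mbps × 540 s = 7968.2 Mb.
With 4% container overhead: ×1.04.
8,287 Mb ÷ 8 = 1,036 MB → 1.036 GB.

1.0 GB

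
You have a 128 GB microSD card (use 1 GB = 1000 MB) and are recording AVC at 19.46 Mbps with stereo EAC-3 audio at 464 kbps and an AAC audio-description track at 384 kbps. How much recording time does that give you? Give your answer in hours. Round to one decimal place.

Audio total: 464 + 384 = 848 kbps = 0.848 Mbps.
Total bitrate: 19.46 + 0.848 = 20.308 Mbps.
Capacity: 128 GB = 1,024,000 Mb.
Recording time: 1,024,000 / 20.308 = 50,423 s ≈ 14.0 hours.

14.0 hours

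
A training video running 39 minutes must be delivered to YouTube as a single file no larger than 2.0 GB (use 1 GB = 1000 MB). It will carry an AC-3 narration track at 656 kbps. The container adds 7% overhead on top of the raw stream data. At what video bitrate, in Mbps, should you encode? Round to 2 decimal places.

5.73 Mbps

Budget: 2.0 GB = 16000.0 Mb.
Stream payload after overhead: 16000.0 / 1.07 = 14953.3 Mb.
39 min = 2340 s
Total bitrate budget: 14953.3 Mb / 2340 s = 6.390 Mbps.
Audio: 656 kbps = 0.656 Mbps.
Video: 6.390 − 0.656 = 5.734 Mbps.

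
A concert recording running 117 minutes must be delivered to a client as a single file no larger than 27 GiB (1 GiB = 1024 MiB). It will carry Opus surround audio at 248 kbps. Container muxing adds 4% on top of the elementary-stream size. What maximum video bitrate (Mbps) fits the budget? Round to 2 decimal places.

31.52 Mbps

Budget: 27 GiB = 231928.2 Mb.
Stream payload after overhead: 231928.2 / 1.04 = 223007.9 Mb.
117 min = 7020 s
Total bitrate budget: 223007.9 Mb / 7020 s = 31.768 Mbps.
Audio: 248 kbps = 0.248 Mbps.
Video: 31.768 − 0.248 = 31.520 Mbps.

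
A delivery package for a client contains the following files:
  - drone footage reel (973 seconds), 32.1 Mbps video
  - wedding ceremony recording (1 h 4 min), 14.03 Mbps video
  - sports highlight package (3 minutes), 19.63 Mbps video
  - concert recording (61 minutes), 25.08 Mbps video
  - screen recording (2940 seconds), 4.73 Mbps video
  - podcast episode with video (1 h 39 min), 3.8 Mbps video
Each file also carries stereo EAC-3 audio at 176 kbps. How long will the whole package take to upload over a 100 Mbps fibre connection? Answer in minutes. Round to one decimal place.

Audio: 176 kbps = 0.176 Mbps.
drone footage reel: 32.276 Mbps × 973 s = 31404.5 Mb
wedding ceremony recording: 14.206 Mbps × 3840 s = 54551.0 Mb
sports highlight package: 19.806 Mbps × 180 s = 3565.1 Mb
concert recording: 25.256 Mbps × 3660 s = 92437.0 Mb
screen recording: 4.906 Mbps × 2940 s = 14423.6 Mb
podcast episode with video: 3.976 Mbps × 5940 s = 23617.4 Mb
Total: 219998.7 Mb = 27499.8 MB.
At 100 Mbps: 219998.7 / 100 = 2200 s ≈ 36.7 minutes.

36.7 minutes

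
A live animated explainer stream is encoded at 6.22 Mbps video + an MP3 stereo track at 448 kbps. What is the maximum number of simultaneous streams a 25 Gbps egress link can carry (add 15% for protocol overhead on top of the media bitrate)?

Audio: 448 kbps = 0.448 Mbps.
Per-viewer media rate: 6.668 Mbps.
On the wire with 15% overhead: 7.668 Mbps.
25 Gbps = 25,000 Mbps; 25,000 / 7.668 = 3260.22 → 3260 viewers.

3260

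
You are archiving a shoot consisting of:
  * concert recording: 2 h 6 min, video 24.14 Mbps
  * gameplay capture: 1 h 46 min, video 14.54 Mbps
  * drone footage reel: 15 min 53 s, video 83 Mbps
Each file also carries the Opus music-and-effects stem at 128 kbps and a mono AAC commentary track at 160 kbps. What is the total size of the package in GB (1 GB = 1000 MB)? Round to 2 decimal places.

Audio total: 128 + 160 = 288 kbps = 0.288 Mbps.
concert recording: 24.428 Mbps × 7560 s = 184675.7 Mb
gameplay capture: 14.828 Mbps × 6360 s = 94306.1 Mb
drone footage reel: 83.288 Mbps × 953 s = 79373.5 Mb
Total: 358355.2 Mb = 44794.4 MB.
= 44.79 GB.

44.79 GB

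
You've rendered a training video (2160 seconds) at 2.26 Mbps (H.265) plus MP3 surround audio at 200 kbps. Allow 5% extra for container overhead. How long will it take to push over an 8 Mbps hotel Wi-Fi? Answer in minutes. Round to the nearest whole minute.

12 minutes

Audio: 200 kbps = 0.200 Mbps.
Total bitrate: 2.460 Mbps.
File: 2.460 Mbps × 2160 s = 5313.6 Mb.
With 5% container overhead: ×1.05. → 5579.3 Mb.
At 8 Mbps: 5579.3 / 8 = 697.4 s ≈ 11.6 minutes.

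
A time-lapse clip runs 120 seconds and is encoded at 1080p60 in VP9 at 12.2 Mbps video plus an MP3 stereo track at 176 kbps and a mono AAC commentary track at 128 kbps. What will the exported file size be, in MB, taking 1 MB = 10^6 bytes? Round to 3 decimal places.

Audio total: 176 + 128 = 304 kbps = 0.304 Mbps.
Total bitrate: 12.2 + 0.304 = 12.504 Mbps.
Stream data: 12.504 Mbps × 120 s = 1500.5 Mb.
1,500 Mb ÷ 8 = 187.6 MB → 187.6 MB.

187.560 MB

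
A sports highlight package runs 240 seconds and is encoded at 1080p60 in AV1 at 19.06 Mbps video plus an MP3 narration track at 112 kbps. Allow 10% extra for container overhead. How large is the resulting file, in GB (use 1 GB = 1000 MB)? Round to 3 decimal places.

Audio: 112 kbps = 0.112 Mbps.
Total bitrate: 19.06 + 0.112 = 19.172 Mbps.
Stream data: 19.172 Mbps × 240 s = 4601.3 Mb.
With 10% container overhead: ×1.10.
5,061 Mb ÷ 8 = 632.7 MB → 0.6327 GB.

0.633 GB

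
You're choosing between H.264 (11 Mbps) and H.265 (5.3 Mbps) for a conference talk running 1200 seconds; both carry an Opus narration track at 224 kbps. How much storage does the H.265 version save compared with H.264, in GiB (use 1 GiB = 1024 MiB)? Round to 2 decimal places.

Audio: 224 kbps = 0.224 Mbps.
H.264: 11.224 Mbps × 1200 s = 13468.8 Mb = 1.568 GiB.
H.265: 5.524 Mbps × 1200 s = 6628.8 Mb = 0.772 GiB.
Saving: 1.568 − 0.772 = 0.796 GiB.

0.80 GiB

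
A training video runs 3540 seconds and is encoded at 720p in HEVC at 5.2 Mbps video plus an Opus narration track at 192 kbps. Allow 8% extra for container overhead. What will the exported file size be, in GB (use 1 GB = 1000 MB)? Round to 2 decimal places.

2.58 GB

Audio: 192 kbps = 0.192 Mbps.
Total bitrate: 5.2 + 0.192 = 5.392 Mbps.
Stream data: 5.392 Mbps × 3540 s = 19087.7 Mb.
With 8% container overhead: ×1.08.
20,615 Mb ÷ 8 = 2,577 MB → 2.577 GB.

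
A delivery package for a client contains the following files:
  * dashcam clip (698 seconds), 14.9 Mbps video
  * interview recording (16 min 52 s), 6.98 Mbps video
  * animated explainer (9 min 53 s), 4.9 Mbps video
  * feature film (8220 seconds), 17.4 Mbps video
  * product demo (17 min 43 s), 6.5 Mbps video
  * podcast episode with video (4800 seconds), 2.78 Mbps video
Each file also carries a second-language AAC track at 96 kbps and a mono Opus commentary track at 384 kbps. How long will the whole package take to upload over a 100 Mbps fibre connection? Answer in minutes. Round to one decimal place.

Audio total: 96 + 384 = 480 kbps = 0.480 Mbps.
dashcam clip: 15.380 Mbps × 698 s = 10735.2 Mb
interview recording: 7.460 Mbps × 1012 s = 7549.5 Mb
animated explainer: 5.380 Mbps × 593 s = 3190.3 Mb
feature film: 17.880 Mbps × 8220 s = 146973.6 Mb
product demo: 6.980 Mbps × 1063 s = 7419.7 Mb
podcast episode with video: 3.260 Mbps × 4800 s = 15648.0 Mb
Total: 191516.4 Mb = 23939.6 MB.
At 100 Mbps: 191516.4 / 100 = 1915 s ≈ 31.9 minutes.

31.9 minutes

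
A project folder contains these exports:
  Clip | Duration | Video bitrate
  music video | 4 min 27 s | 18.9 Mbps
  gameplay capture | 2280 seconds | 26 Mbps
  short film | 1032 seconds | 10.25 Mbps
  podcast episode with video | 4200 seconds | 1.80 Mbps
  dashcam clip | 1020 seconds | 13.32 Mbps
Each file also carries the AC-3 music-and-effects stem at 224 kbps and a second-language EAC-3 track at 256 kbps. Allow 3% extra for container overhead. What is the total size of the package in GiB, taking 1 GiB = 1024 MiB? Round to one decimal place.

12.0 GiB

Audio total: 224 + 256 = 480 kbps = 0.480 Mbps.
music video: 19.380 Mbps × 267 s × 1.03 = 5329.7 Mb
gameplay capture: 26.480 Mbps × 2280 s × 1.03 = 62185.6 Mb
short film: 10.730 Mbps × 1032 s × 1.03 = 11405.6 Mb
podcast episode with video: 2.280 Mbps × 4200 s × 1.03 = 9863.3 Mb
dashcam clip: 13.800 Mbps × 1020 s × 1.03 = 14498.3 Mb
Total: 103282.4 Mb = 12910.3 MB.
= 12.02 GiB.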